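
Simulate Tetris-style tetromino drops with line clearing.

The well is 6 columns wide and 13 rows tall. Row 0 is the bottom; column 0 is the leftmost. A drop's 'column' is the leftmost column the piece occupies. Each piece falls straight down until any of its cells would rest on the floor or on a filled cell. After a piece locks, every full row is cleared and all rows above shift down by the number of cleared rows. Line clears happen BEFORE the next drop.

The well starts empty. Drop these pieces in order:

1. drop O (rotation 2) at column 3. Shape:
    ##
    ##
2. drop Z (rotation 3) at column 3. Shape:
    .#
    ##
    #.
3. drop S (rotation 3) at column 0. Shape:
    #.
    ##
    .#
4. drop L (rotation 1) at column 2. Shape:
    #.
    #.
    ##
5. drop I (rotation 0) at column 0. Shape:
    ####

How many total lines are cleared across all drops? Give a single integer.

Drop 1: O rot2 at col 3 lands with bottom-row=0; cleared 0 line(s) (total 0); column heights now [0 0 0 2 2 0], max=2
Drop 2: Z rot3 at col 3 lands with bottom-row=2; cleared 0 line(s) (total 0); column heights now [0 0 0 4 5 0], max=5
Drop 3: S rot3 at col 0 lands with bottom-row=0; cleared 0 line(s) (total 0); column heights now [3 2 0 4 5 0], max=5
Drop 4: L rot1 at col 2 lands with bottom-row=4; cleared 0 line(s) (total 0); column heights now [3 2 7 5 5 0], max=7
Drop 5: I rot0 at col 0 lands with bottom-row=7; cleared 0 line(s) (total 0); column heights now [8 8 8 8 5 0], max=8

Answer: 0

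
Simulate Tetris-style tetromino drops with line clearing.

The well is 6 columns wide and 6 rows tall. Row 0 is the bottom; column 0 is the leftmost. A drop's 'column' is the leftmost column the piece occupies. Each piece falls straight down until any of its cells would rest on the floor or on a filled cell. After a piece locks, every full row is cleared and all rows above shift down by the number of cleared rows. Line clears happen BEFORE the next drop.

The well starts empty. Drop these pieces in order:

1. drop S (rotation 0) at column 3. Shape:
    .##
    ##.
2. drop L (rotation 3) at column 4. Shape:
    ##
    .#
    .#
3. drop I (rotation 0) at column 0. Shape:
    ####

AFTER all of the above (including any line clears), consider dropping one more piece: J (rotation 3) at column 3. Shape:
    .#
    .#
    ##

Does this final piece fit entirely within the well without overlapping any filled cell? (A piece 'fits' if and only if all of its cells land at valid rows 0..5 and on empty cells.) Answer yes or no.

Answer: no

Derivation:
Drop 1: S rot0 at col 3 lands with bottom-row=0; cleared 0 line(s) (total 0); column heights now [0 0 0 1 2 2], max=2
Drop 2: L rot3 at col 4 lands with bottom-row=2; cleared 0 line(s) (total 0); column heights now [0 0 0 1 5 5], max=5
Drop 3: I rot0 at col 0 lands with bottom-row=1; cleared 1 line(s) (total 1); column heights now [0 0 0 1 4 4], max=4
Test piece J rot3 at col 3 (width 2): heights before test = [0 0 0 1 4 4]; fits = False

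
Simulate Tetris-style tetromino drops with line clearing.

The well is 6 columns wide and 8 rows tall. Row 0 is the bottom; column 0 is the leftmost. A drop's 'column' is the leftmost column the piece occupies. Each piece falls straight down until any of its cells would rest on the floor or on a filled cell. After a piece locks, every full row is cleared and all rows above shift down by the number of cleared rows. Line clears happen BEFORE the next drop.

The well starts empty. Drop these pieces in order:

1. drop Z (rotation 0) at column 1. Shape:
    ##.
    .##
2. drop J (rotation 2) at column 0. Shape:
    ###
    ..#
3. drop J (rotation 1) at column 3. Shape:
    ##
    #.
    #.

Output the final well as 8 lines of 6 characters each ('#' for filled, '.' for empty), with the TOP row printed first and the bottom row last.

Answer: ......
......
......
......
#####.
..##..
.###..
..##..

Derivation:
Drop 1: Z rot0 at col 1 lands with bottom-row=0; cleared 0 line(s) (total 0); column heights now [0 2 2 1 0 0], max=2
Drop 2: J rot2 at col 0 lands with bottom-row=2; cleared 0 line(s) (total 0); column heights now [4 4 4 1 0 0], max=4
Drop 3: J rot1 at col 3 lands with bottom-row=1; cleared 0 line(s) (total 0); column heights now [4 4 4 4 4 0], max=4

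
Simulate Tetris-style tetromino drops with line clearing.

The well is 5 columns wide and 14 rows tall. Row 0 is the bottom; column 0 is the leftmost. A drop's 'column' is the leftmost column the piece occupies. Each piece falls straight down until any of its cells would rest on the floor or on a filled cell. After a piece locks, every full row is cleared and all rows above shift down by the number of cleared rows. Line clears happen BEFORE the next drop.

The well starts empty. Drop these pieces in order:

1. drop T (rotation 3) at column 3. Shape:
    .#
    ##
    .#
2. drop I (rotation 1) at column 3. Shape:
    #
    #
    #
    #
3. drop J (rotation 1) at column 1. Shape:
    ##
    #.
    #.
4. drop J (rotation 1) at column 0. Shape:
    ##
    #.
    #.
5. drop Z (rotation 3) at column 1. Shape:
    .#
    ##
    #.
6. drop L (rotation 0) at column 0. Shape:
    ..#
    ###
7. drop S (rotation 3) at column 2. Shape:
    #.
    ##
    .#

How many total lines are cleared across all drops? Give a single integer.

Answer: 1

Derivation:
Drop 1: T rot3 at col 3 lands with bottom-row=0; cleared 0 line(s) (total 0); column heights now [0 0 0 2 3], max=3
Drop 2: I rot1 at col 3 lands with bottom-row=2; cleared 0 line(s) (total 0); column heights now [0 0 0 6 3], max=6
Drop 3: J rot1 at col 1 lands with bottom-row=0; cleared 0 line(s) (total 0); column heights now [0 3 3 6 3], max=6
Drop 4: J rot1 at col 0 lands with bottom-row=1; cleared 1 line(s) (total 1); column heights now [3 3 0 5 2], max=5
Drop 5: Z rot3 at col 1 lands with bottom-row=3; cleared 0 line(s) (total 1); column heights now [3 5 6 5 2], max=6
Drop 6: L rot0 at col 0 lands with bottom-row=6; cleared 0 line(s) (total 1); column heights now [7 7 8 5 2], max=8
Drop 7: S rot3 at col 2 lands with bottom-row=7; cleared 0 line(s) (total 1); column heights now [7 7 10 9 2], max=10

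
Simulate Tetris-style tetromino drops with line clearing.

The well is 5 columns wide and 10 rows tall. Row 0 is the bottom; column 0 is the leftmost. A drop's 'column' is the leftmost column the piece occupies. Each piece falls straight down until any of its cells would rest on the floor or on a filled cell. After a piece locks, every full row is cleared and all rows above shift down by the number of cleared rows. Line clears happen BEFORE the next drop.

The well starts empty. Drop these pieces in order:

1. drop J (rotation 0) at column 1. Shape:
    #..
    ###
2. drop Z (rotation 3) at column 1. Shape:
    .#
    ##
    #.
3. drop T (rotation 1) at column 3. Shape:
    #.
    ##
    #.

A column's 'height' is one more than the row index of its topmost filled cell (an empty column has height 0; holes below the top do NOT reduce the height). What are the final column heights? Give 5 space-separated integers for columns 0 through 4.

Drop 1: J rot0 at col 1 lands with bottom-row=0; cleared 0 line(s) (total 0); column heights now [0 2 1 1 0], max=2
Drop 2: Z rot3 at col 1 lands with bottom-row=2; cleared 0 line(s) (total 0); column heights now [0 4 5 1 0], max=5
Drop 3: T rot1 at col 3 lands with bottom-row=1; cleared 0 line(s) (total 0); column heights now [0 4 5 4 3], max=5

Answer: 0 4 5 4 3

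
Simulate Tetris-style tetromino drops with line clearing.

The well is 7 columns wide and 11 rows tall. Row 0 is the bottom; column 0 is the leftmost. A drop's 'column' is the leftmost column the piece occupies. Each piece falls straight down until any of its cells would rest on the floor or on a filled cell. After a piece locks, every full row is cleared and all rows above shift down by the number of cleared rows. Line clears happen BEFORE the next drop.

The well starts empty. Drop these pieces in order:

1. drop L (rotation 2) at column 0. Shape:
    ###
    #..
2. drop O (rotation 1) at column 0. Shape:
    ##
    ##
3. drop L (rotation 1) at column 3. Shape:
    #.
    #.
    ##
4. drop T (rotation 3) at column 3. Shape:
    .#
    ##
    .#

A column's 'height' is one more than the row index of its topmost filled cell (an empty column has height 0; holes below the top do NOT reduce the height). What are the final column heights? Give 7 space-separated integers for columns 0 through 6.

Drop 1: L rot2 at col 0 lands with bottom-row=0; cleared 0 line(s) (total 0); column heights now [2 2 2 0 0 0 0], max=2
Drop 2: O rot1 at col 0 lands with bottom-row=2; cleared 0 line(s) (total 0); column heights now [4 4 2 0 0 0 0], max=4
Drop 3: L rot1 at col 3 lands with bottom-row=0; cleared 0 line(s) (total 0); column heights now [4 4 2 3 1 0 0], max=4
Drop 4: T rot3 at col 3 lands with bottom-row=2; cleared 0 line(s) (total 0); column heights now [4 4 2 4 5 0 0], max=5

Answer: 4 4 2 4 5 0 0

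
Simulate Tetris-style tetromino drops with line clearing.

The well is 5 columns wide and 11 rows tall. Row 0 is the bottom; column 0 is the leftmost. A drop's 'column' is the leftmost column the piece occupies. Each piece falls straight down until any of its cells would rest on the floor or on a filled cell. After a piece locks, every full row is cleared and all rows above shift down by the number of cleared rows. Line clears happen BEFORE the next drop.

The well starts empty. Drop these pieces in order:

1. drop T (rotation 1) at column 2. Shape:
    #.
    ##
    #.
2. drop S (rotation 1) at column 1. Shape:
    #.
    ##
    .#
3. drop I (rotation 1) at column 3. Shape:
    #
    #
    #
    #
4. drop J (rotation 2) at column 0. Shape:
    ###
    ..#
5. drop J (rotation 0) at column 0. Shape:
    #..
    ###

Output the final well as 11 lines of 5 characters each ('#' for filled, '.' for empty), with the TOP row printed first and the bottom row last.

Drop 1: T rot1 at col 2 lands with bottom-row=0; cleared 0 line(s) (total 0); column heights now [0 0 3 2 0], max=3
Drop 2: S rot1 at col 1 lands with bottom-row=3; cleared 0 line(s) (total 0); column heights now [0 6 5 2 0], max=6
Drop 3: I rot1 at col 3 lands with bottom-row=2; cleared 0 line(s) (total 0); column heights now [0 6 5 6 0], max=6
Drop 4: J rot2 at col 0 lands with bottom-row=5; cleared 0 line(s) (total 0); column heights now [7 7 7 6 0], max=7
Drop 5: J rot0 at col 0 lands with bottom-row=7; cleared 0 line(s) (total 0); column heights now [9 8 8 6 0], max=9

Answer: .....
.....
#....
###..
###..
.###.
.###.
..##.
..##.
..##.
..#..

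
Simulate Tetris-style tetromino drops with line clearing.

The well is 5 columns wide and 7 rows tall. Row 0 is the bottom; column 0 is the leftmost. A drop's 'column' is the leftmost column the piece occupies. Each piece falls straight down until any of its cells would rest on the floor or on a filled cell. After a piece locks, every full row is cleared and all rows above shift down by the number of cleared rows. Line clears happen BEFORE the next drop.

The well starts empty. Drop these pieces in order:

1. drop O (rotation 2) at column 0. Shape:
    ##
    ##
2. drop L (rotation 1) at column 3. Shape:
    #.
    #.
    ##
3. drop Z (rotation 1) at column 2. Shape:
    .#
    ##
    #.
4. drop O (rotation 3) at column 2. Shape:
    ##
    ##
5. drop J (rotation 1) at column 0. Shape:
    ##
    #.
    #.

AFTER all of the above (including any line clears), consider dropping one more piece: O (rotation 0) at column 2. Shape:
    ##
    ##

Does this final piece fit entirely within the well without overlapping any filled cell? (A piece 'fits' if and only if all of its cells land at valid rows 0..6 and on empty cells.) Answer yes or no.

Drop 1: O rot2 at col 0 lands with bottom-row=0; cleared 0 line(s) (total 0); column heights now [2 2 0 0 0], max=2
Drop 2: L rot1 at col 3 lands with bottom-row=0; cleared 0 line(s) (total 0); column heights now [2 2 0 3 1], max=3
Drop 3: Z rot1 at col 2 lands with bottom-row=2; cleared 0 line(s) (total 0); column heights now [2 2 4 5 1], max=5
Drop 4: O rot3 at col 2 lands with bottom-row=5; cleared 0 line(s) (total 0); column heights now [2 2 7 7 1], max=7
Drop 5: J rot1 at col 0 lands with bottom-row=2; cleared 0 line(s) (total 0); column heights now [5 5 7 7 1], max=7
Test piece O rot0 at col 2 (width 2): heights before test = [5 5 7 7 1]; fits = False

Answer: no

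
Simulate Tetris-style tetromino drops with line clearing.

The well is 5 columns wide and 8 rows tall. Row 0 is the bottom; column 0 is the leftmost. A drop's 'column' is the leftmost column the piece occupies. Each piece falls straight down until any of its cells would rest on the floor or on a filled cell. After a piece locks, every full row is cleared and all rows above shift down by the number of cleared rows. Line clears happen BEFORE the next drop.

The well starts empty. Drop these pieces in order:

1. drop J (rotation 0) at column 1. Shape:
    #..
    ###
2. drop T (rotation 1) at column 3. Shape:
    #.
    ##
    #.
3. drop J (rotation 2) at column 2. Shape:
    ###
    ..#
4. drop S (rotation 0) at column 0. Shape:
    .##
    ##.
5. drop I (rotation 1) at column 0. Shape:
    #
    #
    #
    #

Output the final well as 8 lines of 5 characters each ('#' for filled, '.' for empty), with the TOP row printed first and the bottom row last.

Answer: .....
.....
.....
.##..
#..##
#..##
##.#.
####.

Derivation:
Drop 1: J rot0 at col 1 lands with bottom-row=0; cleared 0 line(s) (total 0); column heights now [0 2 1 1 0], max=2
Drop 2: T rot1 at col 3 lands with bottom-row=1; cleared 0 line(s) (total 0); column heights now [0 2 1 4 3], max=4
Drop 3: J rot2 at col 2 lands with bottom-row=3; cleared 0 line(s) (total 0); column heights now [0 2 5 5 5], max=5
Drop 4: S rot0 at col 0 lands with bottom-row=4; cleared 1 line(s) (total 1); column heights now [0 5 5 4 4], max=5
Drop 5: I rot1 at col 0 lands with bottom-row=0; cleared 0 line(s) (total 1); column heights now [4 5 5 4 4], max=5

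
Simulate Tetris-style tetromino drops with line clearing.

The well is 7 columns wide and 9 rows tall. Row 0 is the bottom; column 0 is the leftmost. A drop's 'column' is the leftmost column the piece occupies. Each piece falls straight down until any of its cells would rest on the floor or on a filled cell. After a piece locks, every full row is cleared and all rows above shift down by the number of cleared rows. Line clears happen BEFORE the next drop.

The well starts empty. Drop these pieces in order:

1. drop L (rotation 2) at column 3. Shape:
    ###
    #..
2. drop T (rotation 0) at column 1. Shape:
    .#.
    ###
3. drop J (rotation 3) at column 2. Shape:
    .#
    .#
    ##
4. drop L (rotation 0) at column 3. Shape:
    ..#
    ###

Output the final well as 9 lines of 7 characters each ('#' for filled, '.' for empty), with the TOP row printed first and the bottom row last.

Answer: .....#.
...###.
...#...
...#...
..##...
..#....
.###...
...###.
...#...

Derivation:
Drop 1: L rot2 at col 3 lands with bottom-row=0; cleared 0 line(s) (total 0); column heights now [0 0 0 2 2 2 0], max=2
Drop 2: T rot0 at col 1 lands with bottom-row=2; cleared 0 line(s) (total 0); column heights now [0 3 4 3 2 2 0], max=4
Drop 3: J rot3 at col 2 lands with bottom-row=4; cleared 0 line(s) (total 0); column heights now [0 3 5 7 2 2 0], max=7
Drop 4: L rot0 at col 3 lands with bottom-row=7; cleared 0 line(s) (total 0); column heights now [0 3 5 8 8 9 0], max=9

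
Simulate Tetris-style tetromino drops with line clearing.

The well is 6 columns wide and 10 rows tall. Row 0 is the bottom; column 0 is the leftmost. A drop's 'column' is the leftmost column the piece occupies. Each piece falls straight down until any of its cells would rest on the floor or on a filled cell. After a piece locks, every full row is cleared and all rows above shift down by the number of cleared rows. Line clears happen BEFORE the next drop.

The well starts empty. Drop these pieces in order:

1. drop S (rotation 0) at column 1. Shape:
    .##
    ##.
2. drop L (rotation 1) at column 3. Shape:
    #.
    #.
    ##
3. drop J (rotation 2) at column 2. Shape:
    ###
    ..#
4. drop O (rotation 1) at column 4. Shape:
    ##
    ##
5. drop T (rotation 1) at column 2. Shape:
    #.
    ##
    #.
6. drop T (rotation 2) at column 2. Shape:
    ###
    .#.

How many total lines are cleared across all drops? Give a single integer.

Answer: 0

Derivation:
Drop 1: S rot0 at col 1 lands with bottom-row=0; cleared 0 line(s) (total 0); column heights now [0 1 2 2 0 0], max=2
Drop 2: L rot1 at col 3 lands with bottom-row=2; cleared 0 line(s) (total 0); column heights now [0 1 2 5 3 0], max=5
Drop 3: J rot2 at col 2 lands with bottom-row=4; cleared 0 line(s) (total 0); column heights now [0 1 6 6 6 0], max=6
Drop 4: O rot1 at col 4 lands with bottom-row=6; cleared 0 line(s) (total 0); column heights now [0 1 6 6 8 8], max=8
Drop 5: T rot1 at col 2 lands with bottom-row=6; cleared 0 line(s) (total 0); column heights now [0 1 9 8 8 8], max=9
Drop 6: T rot2 at col 2 lands with bottom-row=8; cleared 0 line(s) (total 0); column heights now [0 1 10 10 10 8], max=10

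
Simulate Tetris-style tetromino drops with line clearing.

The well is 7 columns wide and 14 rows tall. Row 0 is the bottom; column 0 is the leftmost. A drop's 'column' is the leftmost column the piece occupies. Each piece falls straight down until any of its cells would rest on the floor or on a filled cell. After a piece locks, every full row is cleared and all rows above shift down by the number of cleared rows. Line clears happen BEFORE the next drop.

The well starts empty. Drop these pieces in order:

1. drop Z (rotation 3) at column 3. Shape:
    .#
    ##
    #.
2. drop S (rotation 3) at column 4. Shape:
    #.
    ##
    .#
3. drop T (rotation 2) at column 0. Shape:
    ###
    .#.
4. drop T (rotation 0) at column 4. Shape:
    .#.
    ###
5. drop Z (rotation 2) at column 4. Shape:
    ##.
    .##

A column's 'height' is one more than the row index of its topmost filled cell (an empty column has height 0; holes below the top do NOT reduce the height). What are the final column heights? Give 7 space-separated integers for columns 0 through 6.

Drop 1: Z rot3 at col 3 lands with bottom-row=0; cleared 0 line(s) (total 0); column heights now [0 0 0 2 3 0 0], max=3
Drop 2: S rot3 at col 4 lands with bottom-row=2; cleared 0 line(s) (total 0); column heights now [0 0 0 2 5 4 0], max=5
Drop 3: T rot2 at col 0 lands with bottom-row=0; cleared 0 line(s) (total 0); column heights now [2 2 2 2 5 4 0], max=5
Drop 4: T rot0 at col 4 lands with bottom-row=5; cleared 0 line(s) (total 0); column heights now [2 2 2 2 6 7 6], max=7
Drop 5: Z rot2 at col 4 lands with bottom-row=7; cleared 0 line(s) (total 0); column heights now [2 2 2 2 9 9 8], max=9

Answer: 2 2 2 2 9 9 8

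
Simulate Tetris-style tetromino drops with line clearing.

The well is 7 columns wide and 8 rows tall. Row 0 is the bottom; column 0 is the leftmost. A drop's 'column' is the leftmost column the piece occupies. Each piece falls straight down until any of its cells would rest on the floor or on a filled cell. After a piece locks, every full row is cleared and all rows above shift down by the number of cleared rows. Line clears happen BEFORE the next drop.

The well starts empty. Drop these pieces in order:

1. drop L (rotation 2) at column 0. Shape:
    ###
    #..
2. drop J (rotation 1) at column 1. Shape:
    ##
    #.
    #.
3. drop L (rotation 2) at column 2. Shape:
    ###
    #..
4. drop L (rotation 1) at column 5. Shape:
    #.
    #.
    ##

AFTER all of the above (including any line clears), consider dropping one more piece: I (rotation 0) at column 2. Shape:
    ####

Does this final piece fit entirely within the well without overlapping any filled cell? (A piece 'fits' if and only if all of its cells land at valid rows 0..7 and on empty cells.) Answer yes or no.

Drop 1: L rot2 at col 0 lands with bottom-row=0; cleared 0 line(s) (total 0); column heights now [2 2 2 0 0 0 0], max=2
Drop 2: J rot1 at col 1 lands with bottom-row=2; cleared 0 line(s) (total 0); column heights now [2 5 5 0 0 0 0], max=5
Drop 3: L rot2 at col 2 lands with bottom-row=5; cleared 0 line(s) (total 0); column heights now [2 5 7 7 7 0 0], max=7
Drop 4: L rot1 at col 5 lands with bottom-row=0; cleared 0 line(s) (total 0); column heights now [2 5 7 7 7 3 1], max=7
Test piece I rot0 at col 2 (width 4): heights before test = [2 5 7 7 7 3 1]; fits = True

Answer: yes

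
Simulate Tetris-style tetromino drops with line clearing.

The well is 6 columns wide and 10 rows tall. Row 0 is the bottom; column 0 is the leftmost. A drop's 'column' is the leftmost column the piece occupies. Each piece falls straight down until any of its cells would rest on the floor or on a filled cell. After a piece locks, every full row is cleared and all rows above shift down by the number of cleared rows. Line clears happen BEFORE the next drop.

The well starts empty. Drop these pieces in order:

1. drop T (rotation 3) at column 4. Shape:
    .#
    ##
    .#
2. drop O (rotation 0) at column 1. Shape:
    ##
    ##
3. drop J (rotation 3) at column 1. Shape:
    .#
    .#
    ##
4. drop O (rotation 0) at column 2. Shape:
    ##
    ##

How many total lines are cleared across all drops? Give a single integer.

Answer: 0

Derivation:
Drop 1: T rot3 at col 4 lands with bottom-row=0; cleared 0 line(s) (total 0); column heights now [0 0 0 0 2 3], max=3
Drop 2: O rot0 at col 1 lands with bottom-row=0; cleared 0 line(s) (total 0); column heights now [0 2 2 0 2 3], max=3
Drop 3: J rot3 at col 1 lands with bottom-row=2; cleared 0 line(s) (total 0); column heights now [0 3 5 0 2 3], max=5
Drop 4: O rot0 at col 2 lands with bottom-row=5; cleared 0 line(s) (total 0); column heights now [0 3 7 7 2 3], max=7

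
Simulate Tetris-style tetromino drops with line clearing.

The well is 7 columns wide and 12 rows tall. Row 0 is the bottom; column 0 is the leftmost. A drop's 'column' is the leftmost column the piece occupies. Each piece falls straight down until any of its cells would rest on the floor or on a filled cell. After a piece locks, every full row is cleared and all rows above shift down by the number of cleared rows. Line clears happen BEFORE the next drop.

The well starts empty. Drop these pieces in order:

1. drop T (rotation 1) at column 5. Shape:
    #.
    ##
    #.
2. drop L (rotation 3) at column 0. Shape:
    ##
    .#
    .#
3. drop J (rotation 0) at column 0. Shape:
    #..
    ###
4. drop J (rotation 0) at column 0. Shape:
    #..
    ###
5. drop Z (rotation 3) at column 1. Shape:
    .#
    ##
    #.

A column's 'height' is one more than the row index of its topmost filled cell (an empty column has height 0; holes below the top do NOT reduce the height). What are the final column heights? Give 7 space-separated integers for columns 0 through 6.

Answer: 7 8 9 0 0 3 2

Derivation:
Drop 1: T rot1 at col 5 lands with bottom-row=0; cleared 0 line(s) (total 0); column heights now [0 0 0 0 0 3 2], max=3
Drop 2: L rot3 at col 0 lands with bottom-row=0; cleared 0 line(s) (total 0); column heights now [3 3 0 0 0 3 2], max=3
Drop 3: J rot0 at col 0 lands with bottom-row=3; cleared 0 line(s) (total 0); column heights now [5 4 4 0 0 3 2], max=5
Drop 4: J rot0 at col 0 lands with bottom-row=5; cleared 0 line(s) (total 0); column heights now [7 6 6 0 0 3 2], max=7
Drop 5: Z rot3 at col 1 lands with bottom-row=6; cleared 0 line(s) (total 0); column heights now [7 8 9 0 0 3 2], max=9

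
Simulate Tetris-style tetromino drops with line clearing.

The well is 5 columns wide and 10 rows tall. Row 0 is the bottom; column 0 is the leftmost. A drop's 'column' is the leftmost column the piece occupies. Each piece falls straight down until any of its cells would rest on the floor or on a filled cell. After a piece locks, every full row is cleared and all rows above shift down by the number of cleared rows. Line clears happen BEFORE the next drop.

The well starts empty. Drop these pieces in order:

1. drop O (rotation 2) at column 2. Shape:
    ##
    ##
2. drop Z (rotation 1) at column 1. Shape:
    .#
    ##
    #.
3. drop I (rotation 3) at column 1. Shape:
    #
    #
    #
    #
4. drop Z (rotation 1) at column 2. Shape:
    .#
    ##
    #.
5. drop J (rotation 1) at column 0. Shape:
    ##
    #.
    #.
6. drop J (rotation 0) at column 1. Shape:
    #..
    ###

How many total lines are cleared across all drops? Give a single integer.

Drop 1: O rot2 at col 2 lands with bottom-row=0; cleared 0 line(s) (total 0); column heights now [0 0 2 2 0], max=2
Drop 2: Z rot1 at col 1 lands with bottom-row=1; cleared 0 line(s) (total 0); column heights now [0 3 4 2 0], max=4
Drop 3: I rot3 at col 1 lands with bottom-row=3; cleared 0 line(s) (total 0); column heights now [0 7 4 2 0], max=7
Drop 4: Z rot1 at col 2 lands with bottom-row=4; cleared 0 line(s) (total 0); column heights now [0 7 6 7 0], max=7
Drop 5: J rot1 at col 0 lands with bottom-row=5; cleared 0 line(s) (total 0); column heights now [8 8 6 7 0], max=8
Drop 6: J rot0 at col 1 lands with bottom-row=8; cleared 0 line(s) (total 0); column heights now [8 10 9 9 0], max=10

Answer: 0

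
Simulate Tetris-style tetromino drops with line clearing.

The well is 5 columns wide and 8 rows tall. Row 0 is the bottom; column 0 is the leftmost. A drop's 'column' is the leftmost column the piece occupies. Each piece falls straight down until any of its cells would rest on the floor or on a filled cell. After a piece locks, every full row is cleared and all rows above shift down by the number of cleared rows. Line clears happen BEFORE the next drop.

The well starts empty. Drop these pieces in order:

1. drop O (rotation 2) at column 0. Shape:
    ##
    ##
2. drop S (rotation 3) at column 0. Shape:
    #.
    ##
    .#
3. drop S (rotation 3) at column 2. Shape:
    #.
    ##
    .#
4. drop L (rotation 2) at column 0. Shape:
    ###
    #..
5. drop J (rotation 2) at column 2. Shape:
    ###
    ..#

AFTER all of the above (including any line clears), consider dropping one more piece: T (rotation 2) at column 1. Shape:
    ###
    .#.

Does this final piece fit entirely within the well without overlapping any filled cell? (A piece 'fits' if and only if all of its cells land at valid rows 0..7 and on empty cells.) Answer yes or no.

Drop 1: O rot2 at col 0 lands with bottom-row=0; cleared 0 line(s) (total 0); column heights now [2 2 0 0 0], max=2
Drop 2: S rot3 at col 0 lands with bottom-row=2; cleared 0 line(s) (total 0); column heights now [5 4 0 0 0], max=5
Drop 3: S rot3 at col 2 lands with bottom-row=0; cleared 0 line(s) (total 0); column heights now [5 4 3 2 0], max=5
Drop 4: L rot2 at col 0 lands with bottom-row=5; cleared 0 line(s) (total 0); column heights now [7 7 7 2 0], max=7
Drop 5: J rot2 at col 2 lands with bottom-row=6; cleared 0 line(s) (total 0); column heights now [7 7 8 8 8], max=8
Test piece T rot2 at col 1 (width 3): heights before test = [7 7 8 8 8]; fits = False

Answer: no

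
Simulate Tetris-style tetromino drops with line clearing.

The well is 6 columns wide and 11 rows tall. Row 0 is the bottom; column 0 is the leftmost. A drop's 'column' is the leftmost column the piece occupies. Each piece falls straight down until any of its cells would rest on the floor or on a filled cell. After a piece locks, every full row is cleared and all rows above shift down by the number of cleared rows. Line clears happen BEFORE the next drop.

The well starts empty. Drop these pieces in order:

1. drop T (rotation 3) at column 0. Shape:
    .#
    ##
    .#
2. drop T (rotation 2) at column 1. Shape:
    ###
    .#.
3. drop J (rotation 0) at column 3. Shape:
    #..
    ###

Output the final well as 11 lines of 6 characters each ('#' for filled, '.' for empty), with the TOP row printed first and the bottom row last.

Answer: ......
......
......
......
......
...#..
...###
.###..
.##...
##....
.#....

Derivation:
Drop 1: T rot3 at col 0 lands with bottom-row=0; cleared 0 line(s) (total 0); column heights now [2 3 0 0 0 0], max=3
Drop 2: T rot2 at col 1 lands with bottom-row=2; cleared 0 line(s) (total 0); column heights now [2 4 4 4 0 0], max=4
Drop 3: J rot0 at col 3 lands with bottom-row=4; cleared 0 line(s) (total 0); column heights now [2 4 4 6 5 5], max=6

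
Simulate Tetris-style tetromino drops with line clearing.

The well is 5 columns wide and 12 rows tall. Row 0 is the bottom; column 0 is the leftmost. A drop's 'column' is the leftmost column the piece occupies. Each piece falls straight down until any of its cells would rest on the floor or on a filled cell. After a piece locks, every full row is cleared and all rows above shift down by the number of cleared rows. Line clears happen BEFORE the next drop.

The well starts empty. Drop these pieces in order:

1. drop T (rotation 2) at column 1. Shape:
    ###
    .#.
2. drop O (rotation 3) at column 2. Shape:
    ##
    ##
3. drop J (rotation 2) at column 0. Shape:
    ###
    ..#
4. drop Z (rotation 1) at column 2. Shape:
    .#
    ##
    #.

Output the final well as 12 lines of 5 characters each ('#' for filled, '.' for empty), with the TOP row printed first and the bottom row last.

Drop 1: T rot2 at col 1 lands with bottom-row=0; cleared 0 line(s) (total 0); column heights now [0 2 2 2 0], max=2
Drop 2: O rot3 at col 2 lands with bottom-row=2; cleared 0 line(s) (total 0); column heights now [0 2 4 4 0], max=4
Drop 3: J rot2 at col 0 lands with bottom-row=4; cleared 0 line(s) (total 0); column heights now [6 6 6 4 0], max=6
Drop 4: Z rot1 at col 2 lands with bottom-row=6; cleared 0 line(s) (total 0); column heights now [6 6 8 9 0], max=9

Answer: .....
.....
.....
...#.
..##.
..#..
###..
..#..
..##.
..##.
.###.
..#..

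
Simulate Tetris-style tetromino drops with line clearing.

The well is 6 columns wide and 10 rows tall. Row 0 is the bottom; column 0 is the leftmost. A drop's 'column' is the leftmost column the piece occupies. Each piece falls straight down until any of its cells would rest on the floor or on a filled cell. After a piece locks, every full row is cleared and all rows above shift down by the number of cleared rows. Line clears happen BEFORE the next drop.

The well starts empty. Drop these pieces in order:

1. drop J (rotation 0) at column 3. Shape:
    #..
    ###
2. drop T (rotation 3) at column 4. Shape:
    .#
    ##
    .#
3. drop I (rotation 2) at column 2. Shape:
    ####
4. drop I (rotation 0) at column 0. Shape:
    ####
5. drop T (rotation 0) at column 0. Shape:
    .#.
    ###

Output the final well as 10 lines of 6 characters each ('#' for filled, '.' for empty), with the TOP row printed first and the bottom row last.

Drop 1: J rot0 at col 3 lands with bottom-row=0; cleared 0 line(s) (total 0); column heights now [0 0 0 2 1 1], max=2
Drop 2: T rot3 at col 4 lands with bottom-row=1; cleared 0 line(s) (total 0); column heights now [0 0 0 2 3 4], max=4
Drop 3: I rot2 at col 2 lands with bottom-row=4; cleared 0 line(s) (total 0); column heights now [0 0 5 5 5 5], max=5
Drop 4: I rot0 at col 0 lands with bottom-row=5; cleared 0 line(s) (total 0); column heights now [6 6 6 6 5 5], max=6
Drop 5: T rot0 at col 0 lands with bottom-row=6; cleared 0 line(s) (total 0); column heights now [7 8 7 6 5 5], max=8

Answer: ......
......
.#....
###...
####..
..####
.....#
....##
...#.#
...###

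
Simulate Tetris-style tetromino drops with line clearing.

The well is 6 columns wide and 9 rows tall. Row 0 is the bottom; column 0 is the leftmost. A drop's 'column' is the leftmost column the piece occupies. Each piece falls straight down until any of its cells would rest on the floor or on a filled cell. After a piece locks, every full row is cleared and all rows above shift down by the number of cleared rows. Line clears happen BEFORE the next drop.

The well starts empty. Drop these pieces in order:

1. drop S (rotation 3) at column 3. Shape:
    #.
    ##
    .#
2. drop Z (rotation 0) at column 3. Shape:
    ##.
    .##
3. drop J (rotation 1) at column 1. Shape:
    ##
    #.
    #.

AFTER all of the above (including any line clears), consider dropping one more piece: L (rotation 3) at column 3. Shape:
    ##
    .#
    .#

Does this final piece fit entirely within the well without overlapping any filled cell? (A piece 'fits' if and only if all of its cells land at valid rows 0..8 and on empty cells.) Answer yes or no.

Drop 1: S rot3 at col 3 lands with bottom-row=0; cleared 0 line(s) (total 0); column heights now [0 0 0 3 2 0], max=3
Drop 2: Z rot0 at col 3 lands with bottom-row=2; cleared 0 line(s) (total 0); column heights now [0 0 0 4 4 3], max=4
Drop 3: J rot1 at col 1 lands with bottom-row=0; cleared 0 line(s) (total 0); column heights now [0 3 3 4 4 3], max=4
Test piece L rot3 at col 3 (width 2): heights before test = [0 3 3 4 4 3]; fits = True

Answer: yes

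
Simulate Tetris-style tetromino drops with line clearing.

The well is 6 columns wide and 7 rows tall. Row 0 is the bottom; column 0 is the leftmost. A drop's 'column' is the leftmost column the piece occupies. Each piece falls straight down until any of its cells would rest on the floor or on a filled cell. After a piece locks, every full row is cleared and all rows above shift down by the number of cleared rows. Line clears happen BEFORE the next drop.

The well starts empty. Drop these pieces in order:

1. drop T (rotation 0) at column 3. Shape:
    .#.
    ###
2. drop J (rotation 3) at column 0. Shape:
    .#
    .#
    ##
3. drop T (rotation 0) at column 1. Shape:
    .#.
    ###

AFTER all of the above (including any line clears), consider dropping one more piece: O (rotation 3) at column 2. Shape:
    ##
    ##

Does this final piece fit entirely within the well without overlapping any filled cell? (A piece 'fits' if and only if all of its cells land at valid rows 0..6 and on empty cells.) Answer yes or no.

Drop 1: T rot0 at col 3 lands with bottom-row=0; cleared 0 line(s) (total 0); column heights now [0 0 0 1 2 1], max=2
Drop 2: J rot3 at col 0 lands with bottom-row=0; cleared 0 line(s) (total 0); column heights now [1 3 0 1 2 1], max=3
Drop 3: T rot0 at col 1 lands with bottom-row=3; cleared 0 line(s) (total 0); column heights now [1 4 5 4 2 1], max=5
Test piece O rot3 at col 2 (width 2): heights before test = [1 4 5 4 2 1]; fits = True

Answer: yes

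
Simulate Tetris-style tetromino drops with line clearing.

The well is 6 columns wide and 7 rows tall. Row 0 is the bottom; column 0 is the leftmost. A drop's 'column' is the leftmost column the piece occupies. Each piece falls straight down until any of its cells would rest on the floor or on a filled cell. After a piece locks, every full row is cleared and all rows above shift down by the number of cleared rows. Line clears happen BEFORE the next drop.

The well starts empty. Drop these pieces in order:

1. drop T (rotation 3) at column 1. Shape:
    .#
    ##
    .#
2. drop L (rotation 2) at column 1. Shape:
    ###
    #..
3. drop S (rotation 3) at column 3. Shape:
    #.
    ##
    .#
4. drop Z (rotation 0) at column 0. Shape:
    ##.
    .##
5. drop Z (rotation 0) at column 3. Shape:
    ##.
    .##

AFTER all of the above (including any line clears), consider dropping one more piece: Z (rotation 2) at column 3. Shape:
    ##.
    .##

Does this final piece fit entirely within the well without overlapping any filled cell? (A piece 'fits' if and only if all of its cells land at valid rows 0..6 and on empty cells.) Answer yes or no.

Drop 1: T rot3 at col 1 lands with bottom-row=0; cleared 0 line(s) (total 0); column heights now [0 2 3 0 0 0], max=3
Drop 2: L rot2 at col 1 lands with bottom-row=2; cleared 0 line(s) (total 0); column heights now [0 4 4 4 0 0], max=4
Drop 3: S rot3 at col 3 lands with bottom-row=3; cleared 0 line(s) (total 0); column heights now [0 4 4 6 5 0], max=6
Drop 4: Z rot0 at col 0 lands with bottom-row=4; cleared 0 line(s) (total 0); column heights now [6 6 5 6 5 0], max=6
Drop 5: Z rot0 at col 3 lands with bottom-row=5; cleared 0 line(s) (total 0); column heights now [6 6 5 7 7 6], max=7
Test piece Z rot2 at col 3 (width 3): heights before test = [6 6 5 7 7 6]; fits = False

Answer: no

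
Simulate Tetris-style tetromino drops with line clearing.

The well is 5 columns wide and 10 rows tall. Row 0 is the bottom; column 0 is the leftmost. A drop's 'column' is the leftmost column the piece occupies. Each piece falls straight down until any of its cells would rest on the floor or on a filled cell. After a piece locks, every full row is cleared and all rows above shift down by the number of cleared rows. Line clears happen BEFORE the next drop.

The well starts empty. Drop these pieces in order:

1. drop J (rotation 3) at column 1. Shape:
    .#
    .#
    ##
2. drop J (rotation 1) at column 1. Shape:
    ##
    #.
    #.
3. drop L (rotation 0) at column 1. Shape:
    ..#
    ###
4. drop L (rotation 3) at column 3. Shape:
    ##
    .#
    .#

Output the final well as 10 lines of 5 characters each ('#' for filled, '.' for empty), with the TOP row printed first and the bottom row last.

Drop 1: J rot3 at col 1 lands with bottom-row=0; cleared 0 line(s) (total 0); column heights now [0 1 3 0 0], max=3
Drop 2: J rot1 at col 1 lands with bottom-row=1; cleared 0 line(s) (total 0); column heights now [0 4 4 0 0], max=4
Drop 3: L rot0 at col 1 lands with bottom-row=4; cleared 0 line(s) (total 0); column heights now [0 5 5 6 0], max=6
Drop 4: L rot3 at col 3 lands with bottom-row=4; cleared 0 line(s) (total 0); column heights now [0 5 5 7 7], max=7

Answer: .....
.....
.....
...##
...##
.####
.##..
.##..
.##..
.##..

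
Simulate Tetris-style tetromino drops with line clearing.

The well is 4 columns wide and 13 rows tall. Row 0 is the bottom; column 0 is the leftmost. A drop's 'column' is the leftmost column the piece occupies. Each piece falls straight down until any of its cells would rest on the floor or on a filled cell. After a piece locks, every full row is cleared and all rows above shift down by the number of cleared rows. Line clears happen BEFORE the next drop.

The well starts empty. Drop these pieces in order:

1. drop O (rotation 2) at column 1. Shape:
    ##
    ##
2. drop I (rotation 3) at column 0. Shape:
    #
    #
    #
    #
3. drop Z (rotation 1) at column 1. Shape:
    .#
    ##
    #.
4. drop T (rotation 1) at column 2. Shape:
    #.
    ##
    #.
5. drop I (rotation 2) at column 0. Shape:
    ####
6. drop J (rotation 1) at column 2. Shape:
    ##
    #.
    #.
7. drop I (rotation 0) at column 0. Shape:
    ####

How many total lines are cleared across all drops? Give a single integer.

Answer: 2

Derivation:
Drop 1: O rot2 at col 1 lands with bottom-row=0; cleared 0 line(s) (total 0); column heights now [0 2 2 0], max=2
Drop 2: I rot3 at col 0 lands with bottom-row=0; cleared 0 line(s) (total 0); column heights now [4 2 2 0], max=4
Drop 3: Z rot1 at col 1 lands with bottom-row=2; cleared 0 line(s) (total 0); column heights now [4 4 5 0], max=5
Drop 4: T rot1 at col 2 lands with bottom-row=5; cleared 0 line(s) (total 0); column heights now [4 4 8 7], max=8
Drop 5: I rot2 at col 0 lands with bottom-row=8; cleared 1 line(s) (total 1); column heights now [4 4 8 7], max=8
Drop 6: J rot1 at col 2 lands with bottom-row=8; cleared 0 line(s) (total 1); column heights now [4 4 11 11], max=11
Drop 7: I rot0 at col 0 lands with bottom-row=11; cleared 1 line(s) (total 2); column heights now [4 4 11 11], max=11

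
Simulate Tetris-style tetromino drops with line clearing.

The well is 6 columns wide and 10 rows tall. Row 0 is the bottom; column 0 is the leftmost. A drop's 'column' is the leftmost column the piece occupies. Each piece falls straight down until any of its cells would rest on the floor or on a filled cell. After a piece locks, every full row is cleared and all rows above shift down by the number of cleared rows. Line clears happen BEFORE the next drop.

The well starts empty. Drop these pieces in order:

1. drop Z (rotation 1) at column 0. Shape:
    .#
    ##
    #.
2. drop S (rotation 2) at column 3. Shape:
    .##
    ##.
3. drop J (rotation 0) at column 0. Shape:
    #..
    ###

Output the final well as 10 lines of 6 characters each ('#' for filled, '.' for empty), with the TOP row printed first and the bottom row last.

Drop 1: Z rot1 at col 0 lands with bottom-row=0; cleared 0 line(s) (total 0); column heights now [2 3 0 0 0 0], max=3
Drop 2: S rot2 at col 3 lands with bottom-row=0; cleared 0 line(s) (total 0); column heights now [2 3 0 1 2 2], max=3
Drop 3: J rot0 at col 0 lands with bottom-row=3; cleared 0 line(s) (total 0); column heights now [5 4 4 1 2 2], max=5

Answer: ......
......
......
......
......
#.....
###...
.#....
##..##
#..##.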